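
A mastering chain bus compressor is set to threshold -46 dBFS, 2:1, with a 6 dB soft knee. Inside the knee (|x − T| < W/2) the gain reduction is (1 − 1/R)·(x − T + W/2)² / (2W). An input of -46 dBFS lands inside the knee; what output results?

x − T + W/2 = -46 − (-46) + 3 = 3.
GR = (1 − 1/2) × 3² / 12 = 0.5 × 9 / 12 = 0.375 dB.
Output = -46 − 0.375 = -46.375 dBFS.

-46.375 dBFS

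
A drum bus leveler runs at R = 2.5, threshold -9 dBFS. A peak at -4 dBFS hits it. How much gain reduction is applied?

Overshoot = -4 − (-9) = 5 dB.
A 2.5:1 ratio leaves 2 dB of that excess.
So the signal is attenuated by 5 − 2 = 3 dB.

3 dB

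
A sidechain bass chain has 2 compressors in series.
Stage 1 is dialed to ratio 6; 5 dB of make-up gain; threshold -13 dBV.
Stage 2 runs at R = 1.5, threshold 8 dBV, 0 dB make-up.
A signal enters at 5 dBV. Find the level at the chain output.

Stage 1: 5 dBV is 18 dB over -13 dBV; at 6:1 that becomes 3 dB over, giving -10 dBV; +5 dB make-up → -5 dBV.
Stage 2: -5 dBV is at or below the 8 dBV threshold — no compression; output -5 dBV.

-5 dBV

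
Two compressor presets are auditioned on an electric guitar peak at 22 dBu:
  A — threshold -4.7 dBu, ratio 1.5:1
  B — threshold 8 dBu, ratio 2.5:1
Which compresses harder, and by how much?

A, by 0.5 dB

A: overshoot 26.7 dB → output overshoot 17.8 dB → GR 8.9 dB.
B: overshoot 14 dB → output overshoot 5.6 dB → GR 8.4 dB.
Difference: 0.5 dB in favour of A.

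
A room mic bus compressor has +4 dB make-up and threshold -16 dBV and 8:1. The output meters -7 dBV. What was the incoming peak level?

24 dBV

Stripping the +4 dB make-up gives -11 dBV at the gain stage.
That's 5 dB above the -16 dBV threshold.
Undo the ratio: input overshoot = 5 × 8 = 40 dB, giving input = 24 dBV.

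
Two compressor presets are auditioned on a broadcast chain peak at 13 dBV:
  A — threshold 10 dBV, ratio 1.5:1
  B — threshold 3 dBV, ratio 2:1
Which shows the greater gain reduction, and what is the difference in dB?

B, by 4 dB

A: 3 dB over, compressed to 2 dB over, so 1 dB of GR.
B: 10 dB over, compressed to 5 dB over, so 5 dB of GR.
B reduces 4 dB more.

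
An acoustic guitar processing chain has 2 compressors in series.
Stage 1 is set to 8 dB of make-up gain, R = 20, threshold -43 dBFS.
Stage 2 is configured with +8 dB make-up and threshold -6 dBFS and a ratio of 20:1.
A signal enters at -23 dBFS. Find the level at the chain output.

-26 dBFS

Stage 1: 20 dB above -43 dBFS, reduced 20:1 to 1 dB above → -42 dBFS; +8 dB make-up → -34 dBFS.
Stage 2: below threshold (-34 ≤ -6); passes unchanged; make-up brings it to -26 dBFS.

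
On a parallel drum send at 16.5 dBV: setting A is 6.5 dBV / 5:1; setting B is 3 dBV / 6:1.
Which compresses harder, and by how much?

A: 10 dB over, compressed to 2 dB over, so 8 dB of GR.
B: 13.5 dB over, compressed to 2.25 dB over, so 11.25 dB of GR.
B reduces 3.25 dB more.

B, by 3.25 dB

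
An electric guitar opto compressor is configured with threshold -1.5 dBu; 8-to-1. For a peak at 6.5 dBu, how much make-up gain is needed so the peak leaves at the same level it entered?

Without make-up, output = threshold + overshoot/8 = -1.5 + 1 = -0.5 dBu.
Gap to target: 7 dB.

7 dB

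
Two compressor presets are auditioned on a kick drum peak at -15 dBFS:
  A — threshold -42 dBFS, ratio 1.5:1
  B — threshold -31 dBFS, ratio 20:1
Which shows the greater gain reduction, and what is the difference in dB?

A: 27 dB over, compressed to 18 dB over, so 9 dB of GR.
B: 16 dB over, compressed to 0.8 dB over, so 15.2 dB of GR.
B reduces 6.2 dB more.

B, by 6.2 dB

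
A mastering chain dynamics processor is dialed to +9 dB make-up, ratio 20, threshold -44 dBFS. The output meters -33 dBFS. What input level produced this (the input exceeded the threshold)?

-4 dBFS

Stripping the +9 dB make-up gives -42 dBFS at the gain stage.
That's 2 dB above the -44 dBFS threshold.
Input overshoot = R × output overshoot = 40 dB → input = -44 + 40 = -4 dBFS.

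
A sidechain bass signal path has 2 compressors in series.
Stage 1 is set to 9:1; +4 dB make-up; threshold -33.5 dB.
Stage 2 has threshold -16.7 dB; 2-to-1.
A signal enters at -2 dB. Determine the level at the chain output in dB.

-26 dB

Stage 1: overshoot 31.5 dB → 31.5/9 = 3.5 dB → -30 dB; +4 dB make-up → -26 dB.
Stage 2: below threshold (-26 ≤ -16.7); passes unchanged; output -26 dB.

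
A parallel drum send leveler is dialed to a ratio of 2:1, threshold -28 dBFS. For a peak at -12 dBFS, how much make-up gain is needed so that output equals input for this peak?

8 dB

Without make-up, output = threshold + overshoot/2 = -28 + 8 = -20 dBFS.
Gap to target: 8 dB.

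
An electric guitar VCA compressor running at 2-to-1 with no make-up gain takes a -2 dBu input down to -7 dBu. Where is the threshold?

-12 dBu

Let T be the threshold. Output overshoot = (input overshoot)/R, so -7 − T = (-2 − T)/2.
2·(-7 − T) = -2 − T → 1·T = -14 − (-2) = -12.
T = -12/1 = -12 dBu.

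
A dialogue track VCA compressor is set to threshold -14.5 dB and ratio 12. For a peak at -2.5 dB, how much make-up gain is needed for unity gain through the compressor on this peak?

11 dB

Overshoot 12 dB → 12/12 = 1 dB after compression, so the compressed level is -14.5 + 1 = -13.5 dB.
Make-up = target − compressed = -2.5 − (-13.5) = 11 dB.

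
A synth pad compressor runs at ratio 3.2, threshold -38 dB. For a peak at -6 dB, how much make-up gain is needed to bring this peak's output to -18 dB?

Without make-up, output = threshold + overshoot/3.2 = -38 + 10 = -28 dB.
Gap to target: 10 dB.

10 dB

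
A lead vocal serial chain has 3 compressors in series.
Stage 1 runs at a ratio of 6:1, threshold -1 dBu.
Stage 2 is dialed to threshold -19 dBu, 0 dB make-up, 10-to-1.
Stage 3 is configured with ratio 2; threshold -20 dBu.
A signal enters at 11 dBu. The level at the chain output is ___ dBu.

Stage 1: 11 dBu is 12 dB over -1 dBu; at 6:1 that becomes 2 dB over, giving 1 dBu.
Stage 2: 1 dBu is 20 dB over -19 dBu; at 10:1 that becomes 2 dB over, giving -17 dBu.
Stage 3: 3 dB above -20 dBu, reduced 2:1 to 1.5 dB above → -18.5 dBu.

-18.5 dBu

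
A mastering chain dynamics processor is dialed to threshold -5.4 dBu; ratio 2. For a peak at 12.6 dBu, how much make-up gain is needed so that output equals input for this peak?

9 dB

The peak compresses to -5.4 + 18/2 = 3.6 dBu.
To reach 12.6 dBu requires 12.6 − 3.6 = 9 dB of make-up.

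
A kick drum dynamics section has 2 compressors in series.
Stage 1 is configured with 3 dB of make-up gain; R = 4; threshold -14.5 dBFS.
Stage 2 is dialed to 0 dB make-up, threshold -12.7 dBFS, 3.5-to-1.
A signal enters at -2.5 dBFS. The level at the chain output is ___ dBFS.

Stage 1: overshoot 12 dB → 12/4 = 3 dB → -11.5 dBFS; +3 dB make-up → -8.5 dBFS.
Stage 2: 4.2 dB above -12.7 dBFS, reduced 3.5:1 to 1.2 dB above → -11.5 dBFS.

-11.5 dBFS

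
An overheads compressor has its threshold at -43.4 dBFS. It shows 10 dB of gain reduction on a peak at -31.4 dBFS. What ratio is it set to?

6:1

Input overshoot = -31.4 − (-43.4) = 12 dB.
Output overshoot = 12 − 10 = 2 dB.
Ratio = input overshoot / output overshoot = 12 / 2 = 6.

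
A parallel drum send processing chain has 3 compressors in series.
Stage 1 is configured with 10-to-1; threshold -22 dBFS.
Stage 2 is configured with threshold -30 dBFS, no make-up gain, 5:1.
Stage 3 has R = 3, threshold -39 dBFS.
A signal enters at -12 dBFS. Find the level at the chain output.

Stage 1: overshoot 10 dB → 10/10 = 1 dB → -21 dBFS.
Stage 2: 9 dB above -30 dBFS, reduced 5:1 to 1.8 dB above → -28.2 dBFS.
Stage 3: -28.2 dBFS is 10.8 dB over -39 dBFS; at 3:1 that becomes 3.6 dB over, giving -35.4 dBFS.

-35.4 dBFS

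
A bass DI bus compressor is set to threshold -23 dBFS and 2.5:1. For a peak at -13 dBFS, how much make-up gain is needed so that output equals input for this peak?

The peak compresses to -23 + 10/2.5 = -19 dBFS.
To reach -13 dBFS requires -13 − (-19) = 6 dB of make-up.

6 dB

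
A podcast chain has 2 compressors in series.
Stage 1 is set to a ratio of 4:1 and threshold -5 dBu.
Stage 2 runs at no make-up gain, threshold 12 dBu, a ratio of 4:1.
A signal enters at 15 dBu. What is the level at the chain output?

0 dBu

Stage 1: overshoot 20 dB → 20/4 = 5 dB → 0 dBu.
Stage 2: 0 dBu ≤ 12 dBu, so stage 2 doesn't engage; output 0 dBu.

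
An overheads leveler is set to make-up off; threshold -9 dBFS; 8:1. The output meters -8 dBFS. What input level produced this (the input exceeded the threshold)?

The compressed level sits -8 − (-9) = 1 dB over threshold.
Input overshoot = R × output overshoot = 8 dB → input = -9 + 8 = -1 dBFS.

-1 dBFS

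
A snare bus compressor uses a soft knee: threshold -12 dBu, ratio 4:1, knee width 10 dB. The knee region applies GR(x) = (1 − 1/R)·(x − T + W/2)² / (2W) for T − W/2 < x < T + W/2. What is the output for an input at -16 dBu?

-16.0375 dBu

x − T + W/2 = -16 − (-12) + 5 = 1.
GR = (1 − 1/4) × 1² / 20 = 0.75 × 1 / 20 = 0.0375 dB.
Output = -16 − 0.0375 = -16.0375 dBu.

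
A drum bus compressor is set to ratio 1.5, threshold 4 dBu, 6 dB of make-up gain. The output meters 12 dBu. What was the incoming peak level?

Stripping the +6 dB make-up gives 6 dBu at the gain stage.
Post-compression overshoot = 6 − 4 = 2 dB.
Input overshoot = R × output overshoot = 3 dB → input = 4 + 3 = 7 dBu.

7 dBu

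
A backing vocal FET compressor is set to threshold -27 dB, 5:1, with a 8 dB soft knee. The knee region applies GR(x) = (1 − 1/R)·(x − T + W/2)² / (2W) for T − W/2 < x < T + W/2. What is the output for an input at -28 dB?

-28.45 dB

x − T + W/2 = -28 − (-27) + 4 = 3.
GR = (1 − 1/5) × 3² / 16 = 0.8 × 9 / 16 = 0.45 dB.
Output = -28 − 0.45 = -28.45 dB.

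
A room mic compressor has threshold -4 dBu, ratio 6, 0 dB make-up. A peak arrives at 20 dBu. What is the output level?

Overshoot: 20 − (-4) = 24 dB.
The 24 dB excess becomes 4 dB after 6:1 reduction.
So the level is -4 + 4 = 0 dBu.

0 dBu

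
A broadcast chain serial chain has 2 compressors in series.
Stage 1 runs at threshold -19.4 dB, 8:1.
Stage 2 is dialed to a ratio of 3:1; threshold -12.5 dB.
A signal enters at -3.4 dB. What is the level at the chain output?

Stage 1: 16 dB above -19.4 dB, reduced 8:1 to 2 dB above → -17.4 dB.
Stage 2: -17.4 dB ≤ -12.5 dB, so stage 2 doesn't engage; output -17.4 dB.

-17.4 dB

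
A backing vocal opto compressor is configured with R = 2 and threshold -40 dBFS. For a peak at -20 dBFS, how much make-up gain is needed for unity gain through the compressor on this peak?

The peak compresses to -40 + 20/2 = -30 dBFS.
To reach -20 dBFS requires -20 − (-30) = 10 dB of make-up.

10 dB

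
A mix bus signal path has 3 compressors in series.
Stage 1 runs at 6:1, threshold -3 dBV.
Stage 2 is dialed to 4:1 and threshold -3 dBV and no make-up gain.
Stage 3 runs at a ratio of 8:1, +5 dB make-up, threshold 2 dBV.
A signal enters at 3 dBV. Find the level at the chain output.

Stage 1: overshoot 6 dB → 6/6 = 1 dB → -2 dBV.
Stage 2: -2 dBV is 1 dB over -3 dBV; at 4:1 that becomes 0.25 dB over, giving -2.75 dBV.
Stage 3: -2.75 dBV ≤ 2 dBV, so stage 3 doesn't engage; make-up brings it to 2.25 dBV.

2.25 dBV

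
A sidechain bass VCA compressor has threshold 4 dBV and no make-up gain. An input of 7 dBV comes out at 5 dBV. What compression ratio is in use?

Input overshoot = 7 − 4 = 3 dB; output overshoot = 5 − 4 = 1 dB.
Ratio = 3 / 1 = 3.

3:1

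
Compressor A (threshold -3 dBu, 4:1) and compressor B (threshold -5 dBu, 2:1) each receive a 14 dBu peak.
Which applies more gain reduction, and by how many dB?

A: 17 dB over, compressed to 4.25 dB over, so 12.75 dB of GR.
B: 19 dB over, compressed to 9.5 dB over, so 9.5 dB of GR.
A reduces 3.25 dB more.

A, by 3.25 dB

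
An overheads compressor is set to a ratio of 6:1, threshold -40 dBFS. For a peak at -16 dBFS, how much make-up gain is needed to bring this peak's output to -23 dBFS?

Overshoot 24 dB → 24/6 = 4 dB after compression, so the compressed level is -40 + 4 = -36 dBFS.
Make-up = target − compressed = -23 − (-36) = 13 dB.

13 dB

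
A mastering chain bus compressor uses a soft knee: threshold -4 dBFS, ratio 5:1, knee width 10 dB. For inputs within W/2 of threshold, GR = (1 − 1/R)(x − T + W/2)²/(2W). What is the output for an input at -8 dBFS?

x − T + W/2 = -8 − (-4) + 5 = 1.
GR = (1 − 1/5) × 1² / 20 = 0.8 × 1 / 20 = 0.04 dB.
Output = -8 − 0.04 = -8.04 dBFS.

-8.04 dBFS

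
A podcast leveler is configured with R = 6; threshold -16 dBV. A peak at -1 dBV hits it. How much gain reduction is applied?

12.5 dB

-1 dBV exceeds the threshold by 15 dB.
A 6:1 ratio leaves 2.5 dB of that excess.
So the signal is attenuated by 15 − 2.5 = 12.5 dB.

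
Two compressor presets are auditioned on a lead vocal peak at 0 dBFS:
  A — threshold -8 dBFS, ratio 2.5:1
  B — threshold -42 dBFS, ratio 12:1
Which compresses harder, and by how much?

A: 8 dB over, compressed to 3.2 dB over, so 4.8 dB of GR.
B: 42 dB over, compressed to 3.5 dB over, so 38.5 dB of GR.
Difference: 33.7 dB in favour of B.

B, by 33.7 dB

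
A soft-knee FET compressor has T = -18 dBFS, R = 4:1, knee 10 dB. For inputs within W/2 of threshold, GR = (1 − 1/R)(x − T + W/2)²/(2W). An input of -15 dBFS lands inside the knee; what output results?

-17.4 dBFS

x − T + W/2 = -15 − (-18) + 5 = 8.
GR = (1 − 1/4) × 8² / 20 = 0.75 × 64 / 20 = 2.4 dB.
Output = -15 − 2.4 = -17.4 dBFS.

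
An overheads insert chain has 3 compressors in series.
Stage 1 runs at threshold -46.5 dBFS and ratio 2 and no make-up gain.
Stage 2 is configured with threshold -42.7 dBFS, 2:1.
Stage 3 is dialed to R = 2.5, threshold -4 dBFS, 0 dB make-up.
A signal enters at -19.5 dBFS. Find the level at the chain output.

Stage 1: overshoot 27 dB → 27/2 = 13.5 dB → -33 dBFS.
Stage 2: overshoot 9.7 dB → 9.7/2 = 4.85 dB → -37.85 dBFS.
Stage 3: -37.85 dBFS is at or below the -4 dBFS threshold — no compression; output -37.85 dBFS.

-37.85 dBFS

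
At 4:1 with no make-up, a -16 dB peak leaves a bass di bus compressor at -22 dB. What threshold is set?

Input is 8 dB above T (since output overshoot × R = input overshoot: (-22 − T)·4 = -16 − T gives T = -24 dB).
Check: -24 + (-16 − (-24))/4 = -24 + 2 = -22 dB. ✓

-24 dB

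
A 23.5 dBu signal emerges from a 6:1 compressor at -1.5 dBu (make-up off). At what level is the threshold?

-6.5 dBu

Input is 30 dB above T (since output overshoot × R = input overshoot: (-1.5 − T)·6 = 23.5 − T gives T = -6.5 dBu).
Check: -6.5 + (23.5 − (-6.5))/6 = -6.5 + 5 = -1.5 dBu. ✓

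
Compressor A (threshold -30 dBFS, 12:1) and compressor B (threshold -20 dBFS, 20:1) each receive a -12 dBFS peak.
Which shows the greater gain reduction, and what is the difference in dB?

A: 18 dB over, compressed to 1.5 dB over, so 16.5 dB of GR.
B: 8 dB over, compressed to 0.4 dB over, so 7.6 dB of GR.
A reduces 8.9 dB more.

A, by 8.9 dB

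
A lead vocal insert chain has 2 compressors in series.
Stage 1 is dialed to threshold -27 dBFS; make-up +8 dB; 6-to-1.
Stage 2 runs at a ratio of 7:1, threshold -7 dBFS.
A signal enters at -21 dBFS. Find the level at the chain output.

Stage 1: -21 dBFS is 6 dB over -27 dBFS; at 6:1 that becomes 1 dB over, giving -26 dBFS; +8 dB make-up → -18 dBFS.
Stage 2: below threshold (-18 ≤ -7); passes unchanged; output -18 dBFS.

-18 dBFS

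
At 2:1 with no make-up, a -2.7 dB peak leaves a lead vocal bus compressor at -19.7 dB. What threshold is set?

-36.7 dB

Input is 34 dB above T (since output overshoot × R = input overshoot: (-19.7 − T)·2 = -2.7 − T gives T = -36.7 dB).
Check: -36.7 + (-2.7 − (-36.7))/2 = -36.7 + 17 = -19.7 dB. ✓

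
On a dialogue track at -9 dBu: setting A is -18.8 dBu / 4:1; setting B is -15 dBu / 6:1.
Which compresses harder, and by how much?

A: overshoot 9.8 dB → output overshoot 2.45 dB → GR 7.35 dB.
B: overshoot 6 dB → output overshoot 1 dB → GR 5 dB.
A reduces 2.35 dB more.

A, by 2.35 dB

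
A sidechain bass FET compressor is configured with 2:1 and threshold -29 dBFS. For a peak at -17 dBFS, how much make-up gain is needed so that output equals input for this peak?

6 dB

Without make-up, output = threshold + overshoot/2 = -29 + 6 = -23 dBFS.
Gap to target: 6 dB.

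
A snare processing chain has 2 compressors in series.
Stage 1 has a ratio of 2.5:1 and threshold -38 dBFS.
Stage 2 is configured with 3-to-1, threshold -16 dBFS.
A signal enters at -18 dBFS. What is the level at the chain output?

-30 dBFS

Stage 1: overshoot 20 dB → 20/2.5 = 8 dB → -30 dBFS.
Stage 2: -30 dBFS is at or below the -16 dBFS threshold — no compression; output -30 dBFS.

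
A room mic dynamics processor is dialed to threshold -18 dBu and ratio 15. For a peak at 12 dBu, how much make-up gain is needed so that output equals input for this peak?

Overshoot 30 dB → 30/15 = 2 dB after compression, so the compressed level is -18 + 2 = -16 dBu.
Make-up = target − compressed = 12 − (-16) = 28 dB.

28 dB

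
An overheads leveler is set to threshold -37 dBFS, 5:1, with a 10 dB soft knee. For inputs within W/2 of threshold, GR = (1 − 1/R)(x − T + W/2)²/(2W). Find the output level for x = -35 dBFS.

-36.96 dBFS

x − T + W/2 = -35 − (-37) + 5 = 7.
GR = (1 − 1/5) × 7² / 20 = 0.8 × 49 / 20 = 1.96 dB.
Output = -35 − 1.96 = -36.96 dBFS.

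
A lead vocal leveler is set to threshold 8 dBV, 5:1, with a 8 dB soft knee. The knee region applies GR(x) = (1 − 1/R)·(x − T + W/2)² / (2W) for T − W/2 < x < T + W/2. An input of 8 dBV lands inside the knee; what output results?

x − T + W/2 = 8 − 8 + 4 = 4.
GR = (1 − 1/5) × 4² / 16 = 0.8 × 16 / 16 = 0.8 dB.
Output = 8 − 0.8 = 7.2 dBV.

7.2 dBV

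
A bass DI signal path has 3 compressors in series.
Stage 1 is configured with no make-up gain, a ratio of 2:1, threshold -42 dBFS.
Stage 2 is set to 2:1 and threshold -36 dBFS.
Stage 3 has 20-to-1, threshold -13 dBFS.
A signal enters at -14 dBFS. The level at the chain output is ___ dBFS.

Stage 1: -14 dBFS is 28 dB over -42 dBFS; at 2:1 that becomes 14 dB over, giving -28 dBFS.
Stage 2: overshoot 8 dB → 8/2 = 4 dB → -32 dBFS.
Stage 3: -32 dBFS is at or below the -13 dBFS threshold — no compression; output -32 dBFS.

-32 dBFS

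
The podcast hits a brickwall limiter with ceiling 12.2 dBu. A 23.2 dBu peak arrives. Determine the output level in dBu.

A brickwall limiter is an ∞:1 compressor: any input above the ceiling is clamped to 12.2 dBu.

12.2 dBu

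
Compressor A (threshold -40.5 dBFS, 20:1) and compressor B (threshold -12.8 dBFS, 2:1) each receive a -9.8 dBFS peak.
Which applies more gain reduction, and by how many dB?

A: overshoot 30.7 dB → output overshoot 1.535 dB → GR 29.165 dB.
B: overshoot 3 dB → output overshoot 1.5 dB → GR 1.5 dB.
A applies 27.665 dB more gain reduction.

A, by 27.665 dB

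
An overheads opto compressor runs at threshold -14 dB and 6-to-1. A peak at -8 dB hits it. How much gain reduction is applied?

5 dB

Overshoot = -8 − (-14) = 6 dB.
At 6:1, output sits 6/6 = 1 dB above threshold.
Gain reduction = 6 − 1 = 5 dB.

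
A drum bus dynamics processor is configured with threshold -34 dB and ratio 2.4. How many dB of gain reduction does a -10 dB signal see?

The signal is 24 dB above threshold.
After 2.4:1 compression the overshoot becomes 24/2.4 = 10 dB.
So the signal is attenuated by 24 − 10 = 14 dB.

14 dB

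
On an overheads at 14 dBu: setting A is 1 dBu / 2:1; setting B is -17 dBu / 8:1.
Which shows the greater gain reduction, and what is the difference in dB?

B, by 20.625 dB

A: GR = 13 − 13/2 = 6.5 dB.
B: GR = 31 − 31/8 = 27.125 dB.
B reduces 20.625 dB more.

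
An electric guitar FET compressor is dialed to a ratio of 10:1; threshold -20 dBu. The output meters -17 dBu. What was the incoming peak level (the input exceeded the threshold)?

That's 3 dB above the -20 dBu threshold.
Input overshoot = R × output overshoot = 30 dB → input = -20 + 30 = 10 dBu.

10 dBu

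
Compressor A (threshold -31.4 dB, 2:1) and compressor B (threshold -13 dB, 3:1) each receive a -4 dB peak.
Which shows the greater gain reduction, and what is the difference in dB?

A: overshoot 27.4 dB → output overshoot 13.7 dB → GR 13.7 dB.
B: overshoot 9 dB → output overshoot 3 dB → GR 6 dB.
A reduces 7.7 dB more.

A, by 7.7 dB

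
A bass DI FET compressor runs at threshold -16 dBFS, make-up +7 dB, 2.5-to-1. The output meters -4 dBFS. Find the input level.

Remove make-up: -4 − 7 = -11 dBFS.
That's 5 dB above the -16 dBFS threshold.
Before 2.5:1 compression the overshoot was 5 × 2.5 = 12.5 dB, so input = -16 + 12.5 = -3.5 dBFS.

-3.5 dBFS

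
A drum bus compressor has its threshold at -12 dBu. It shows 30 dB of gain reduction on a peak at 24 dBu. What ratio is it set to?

6:1

Input overshoot = 24 − (-12) = 36 dB.
Output overshoot = 36 − 30 = 6 dB.
Ratio = input overshoot / output overshoot = 36 / 6 = 6.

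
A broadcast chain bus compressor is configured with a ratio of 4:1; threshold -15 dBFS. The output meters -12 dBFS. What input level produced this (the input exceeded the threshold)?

-3 dBFS

Post-compression overshoot = -12 − (-15) = 3 dB.
Before 4:1 compression the overshoot was 3 × 4 = 12 dB, so input = -15 + 12 = -3 dBFS.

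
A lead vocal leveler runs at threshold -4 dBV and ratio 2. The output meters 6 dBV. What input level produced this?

16 dBV

That's 10 dB above the -4 dBV threshold.
Input overshoot = R × output overshoot = 20 dB → input = -4 + 20 = 16 dBV.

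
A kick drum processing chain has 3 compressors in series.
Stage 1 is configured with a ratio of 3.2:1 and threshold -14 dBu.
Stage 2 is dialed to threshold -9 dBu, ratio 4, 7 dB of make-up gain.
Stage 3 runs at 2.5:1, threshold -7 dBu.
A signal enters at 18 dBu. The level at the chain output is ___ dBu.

-4.5 dBu

Stage 1: 18 dBu is 32 dB over -14 dBu; at 3.2:1 that becomes 10 dB over, giving -4 dBu.
Stage 2: -4 dBu is 5 dB over -9 dBu; at 4:1 that becomes 1.25 dB over, giving -7.75 dBu; +7 dB make-up → -0.75 dBu.
Stage 3: -0.75 dBu is 6.25 dB over -7 dBu; at 2.5:1 that becomes 2.5 dB over, giving -4.5 dBu.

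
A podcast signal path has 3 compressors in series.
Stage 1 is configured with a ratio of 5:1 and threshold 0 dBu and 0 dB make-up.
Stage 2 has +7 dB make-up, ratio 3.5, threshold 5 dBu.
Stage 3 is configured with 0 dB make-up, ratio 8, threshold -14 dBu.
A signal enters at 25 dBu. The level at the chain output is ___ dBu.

Stage 1: 25 dB above 0 dBu, reduced 5:1 to 5 dB above → 5 dBu.
Stage 2: 5 dBu ≤ 5 dBu, so stage 2 doesn't engage; make-up brings it to 12 dBu.
Stage 3: overshoot 26 dB → 26/8 = 3.25 dB → -10.75 dBu.

-10.75 dBu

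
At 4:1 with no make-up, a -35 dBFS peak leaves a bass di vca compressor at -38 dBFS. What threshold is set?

-39 dBFS

Input is 4 dB above T (since output overshoot × R = input overshoot: (-38 − T)·4 = -35 − T gives T = -39 dBFS).
Check: -39 + (-35 − (-39))/4 = -39 + 1 = -38 dBFS. ✓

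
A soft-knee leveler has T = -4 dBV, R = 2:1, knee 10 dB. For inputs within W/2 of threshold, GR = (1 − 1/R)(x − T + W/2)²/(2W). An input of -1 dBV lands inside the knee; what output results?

-2.6 dBV

x − T + W/2 = -1 − (-4) + 5 = 8.
GR = (1 − 1/2) × 8² / 20 = 0.5 × 64 / 20 = 1.6 dB.
Output = -1 − 1.6 = -2.6 dBV.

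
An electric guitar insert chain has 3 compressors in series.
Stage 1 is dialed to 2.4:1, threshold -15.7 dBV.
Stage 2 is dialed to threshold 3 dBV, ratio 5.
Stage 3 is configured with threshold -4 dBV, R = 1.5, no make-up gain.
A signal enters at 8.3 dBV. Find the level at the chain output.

Stage 1: 8.3 dBV is 24 dB over -15.7 dBV; at 2.4:1 that becomes 10 dB over, giving -5.7 dBV.
Stage 2: -5.7 dBV is at or below the 3 dBV threshold — no compression; output -5.7 dBV.
Stage 3: below threshold (-5.7 ≤ -4); passes unchanged; output -5.7 dBV.

-5.7 dBV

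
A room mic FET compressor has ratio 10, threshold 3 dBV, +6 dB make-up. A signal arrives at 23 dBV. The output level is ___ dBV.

Overshoot: 23 − 3 = 20 dB.
10:1 compression reduces that to 20/10 = 2 dB over.
So the level is 3 + 2 = 5 dBV; make-up adds 6 dB, giving 11 dBV.

11 dBV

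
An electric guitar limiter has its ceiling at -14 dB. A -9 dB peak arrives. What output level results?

-14 dB

The limiter clamps the peak to its -14 dB ceiling.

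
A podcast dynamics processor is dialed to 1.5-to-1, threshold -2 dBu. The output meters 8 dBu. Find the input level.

13 dBu

That's 10 dB above the -2 dBu threshold.
Undo the ratio: input overshoot = 10 × 1.5 = 15 dB, giving input = 13 dBu.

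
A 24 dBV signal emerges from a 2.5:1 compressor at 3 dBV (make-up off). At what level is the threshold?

Let T be the threshold. Output overshoot = (input overshoot)/R, so 3 − T = (24 − T)/2.5.
2.5·(3 − T) = 24 − T → 1.5·T = 7.5 − 24 = -16.5.
T = -16.5/1.5 = -11 dBV.

-11 dBV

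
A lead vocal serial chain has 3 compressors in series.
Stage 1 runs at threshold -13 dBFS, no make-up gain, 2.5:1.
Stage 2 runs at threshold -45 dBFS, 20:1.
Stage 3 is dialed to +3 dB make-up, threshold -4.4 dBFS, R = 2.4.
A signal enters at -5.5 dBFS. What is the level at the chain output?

Stage 1: -5.5 dBFS is 7.5 dB over -13 dBFS; at 2.5:1 that becomes 3 dB over, giving -10 dBFS.
Stage 2: overshoot 35 dB → 35/20 = 1.75 dB → -43.25 dBFS.
Stage 3: -43.25 dBFS ≤ -4.4 dBFS, so stage 3 doesn't engage; make-up brings it to -40.25 dBFS.

-40.25 dBFS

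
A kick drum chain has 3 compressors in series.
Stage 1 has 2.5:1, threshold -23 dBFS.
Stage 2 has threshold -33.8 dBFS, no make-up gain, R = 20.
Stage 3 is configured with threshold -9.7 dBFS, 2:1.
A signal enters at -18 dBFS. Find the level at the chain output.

-33.16 dBFS

Stage 1: overshoot 5 dB → 5/2.5 = 2 dB → -21 dBFS.
Stage 2: -21 dBFS is 12.8 dB over -33.8 dBFS; at 20:1 that becomes 0.64 dB over, giving -33.16 dBFS.
Stage 3: -33.16 dBFS is at or below the -9.7 dBFS threshold — no compression; output -33.16 dBFS.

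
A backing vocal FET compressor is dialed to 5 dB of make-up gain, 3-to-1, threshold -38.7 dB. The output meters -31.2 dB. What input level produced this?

-31.2 dB

Before make-up, the level was -31.2 − 5 = -36.2 dB.
The compressed level sits -36.2 − (-38.7) = 2.5 dB over threshold.
Input overshoot = R × output overshoot = 7.5 dB → input = -38.7 + 7.5 = -31.2 dB.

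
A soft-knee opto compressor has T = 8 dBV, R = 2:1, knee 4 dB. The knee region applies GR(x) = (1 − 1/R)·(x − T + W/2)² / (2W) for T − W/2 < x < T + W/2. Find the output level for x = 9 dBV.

8.4375 dBV

x − T + W/2 = 9 − 8 + 2 = 3.
GR = (1 − 1/2) × 3² / 8 = 0.5 × 9 / 8 = 0.5625 dB.
Output = 9 − 0.5625 = 8.4375 dBV.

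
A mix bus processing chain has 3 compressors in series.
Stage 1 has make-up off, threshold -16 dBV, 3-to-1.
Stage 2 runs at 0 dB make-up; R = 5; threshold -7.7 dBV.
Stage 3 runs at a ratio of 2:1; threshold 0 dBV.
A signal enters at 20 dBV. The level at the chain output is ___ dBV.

-6.96 dBV

Stage 1: overshoot 36 dB → 36/3 = 12 dB → -4 dBV.
Stage 2: 3.7 dB above -7.7 dBV, reduced 5:1 to 0.74 dB above → -6.96 dBV.
Stage 3: -6.96 dBV is at or below the 0 dBV threshold — no compression; output -6.96 dBV.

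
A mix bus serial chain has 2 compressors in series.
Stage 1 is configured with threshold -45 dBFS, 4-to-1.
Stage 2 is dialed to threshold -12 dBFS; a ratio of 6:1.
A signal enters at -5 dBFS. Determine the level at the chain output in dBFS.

-35 dBFS

Stage 1: overshoot 40 dB → 40/4 = 10 dB → -35 dBFS.
Stage 2: -35 dBFS ≤ -12 dBFS, so stage 2 doesn't engage; output -35 dBFS.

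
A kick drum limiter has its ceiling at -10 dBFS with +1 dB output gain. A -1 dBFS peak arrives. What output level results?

The limiter clamps the peak to its -10 dBFS ceiling.
Output gain then adds 1 dB: -10 + 1 = -9 dBFS.

-9 dBFS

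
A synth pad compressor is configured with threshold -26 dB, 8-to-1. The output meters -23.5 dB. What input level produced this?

Post-compression overshoot = -23.5 − (-26) = 2.5 dB.
Undo the ratio: input overshoot = 2.5 × 8 = 20 dB, giving input = -6 dB.

-6 dB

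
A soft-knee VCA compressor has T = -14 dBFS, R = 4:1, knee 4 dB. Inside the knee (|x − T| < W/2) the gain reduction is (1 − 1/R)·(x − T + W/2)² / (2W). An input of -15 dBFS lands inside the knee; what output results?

x − T + W/2 = -15 − (-14) + 2 = 1.
GR = (1 − 1/4) × 1² / 8 = 0.75 × 1 / 8 = 0.09375 dB.
Output = -15 − 0.09375 = -15.09375 dBFS.

-15.09375 dBFS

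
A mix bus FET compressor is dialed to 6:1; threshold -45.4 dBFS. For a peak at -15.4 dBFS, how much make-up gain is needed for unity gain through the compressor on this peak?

The peak compresses to -45.4 + 30/6 = -40.4 dBFS.
To reach -15.4 dBFS requires -15.4 − (-40.4) = 25 dB of make-up.

25 dB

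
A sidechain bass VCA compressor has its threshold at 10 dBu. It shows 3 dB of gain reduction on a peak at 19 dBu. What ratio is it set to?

Input overshoot = 19 − 10 = 9 dB.
Output overshoot = 9 − 3 = 6 dB.
Ratio = input overshoot / output overshoot = 9 / 6 = 1.5.

1.5:1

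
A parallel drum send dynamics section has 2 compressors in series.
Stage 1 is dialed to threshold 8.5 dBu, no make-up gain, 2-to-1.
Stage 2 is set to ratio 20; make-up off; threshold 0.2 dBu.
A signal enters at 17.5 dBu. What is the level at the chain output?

Stage 1: overshoot 9 dB → 9/2 = 4.5 dB → 13 dBu.
Stage 2: 13 dBu is 12.8 dB over 0.2 dBu; at 20:1 that becomes 0.64 dB over, giving 0.84 dBu.

0.84 dBu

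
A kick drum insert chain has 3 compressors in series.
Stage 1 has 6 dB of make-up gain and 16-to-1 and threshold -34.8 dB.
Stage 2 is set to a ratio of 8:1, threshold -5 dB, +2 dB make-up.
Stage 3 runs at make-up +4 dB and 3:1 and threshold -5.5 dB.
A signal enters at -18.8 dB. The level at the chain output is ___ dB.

Stage 1: overshoot 16 dB → 16/16 = 1 dB → -33.8 dB; +6 dB make-up → -27.8 dB.
Stage 2: below threshold (-27.8 ≤ -5); passes unchanged; make-up brings it to -25.8 dB.
Stage 3: below threshold (-25.8 ≤ -5.5); passes unchanged; make-up brings it to -21.8 dB.

-21.8 dB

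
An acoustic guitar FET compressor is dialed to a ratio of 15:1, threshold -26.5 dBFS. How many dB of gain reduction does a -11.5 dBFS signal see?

-11.5 dBFS exceeds the threshold by 15 dB.
A 15:1 ratio leaves 1 dB of that excess.
So the signal is attenuated by 15 − 1 = 14 dB.

14 dB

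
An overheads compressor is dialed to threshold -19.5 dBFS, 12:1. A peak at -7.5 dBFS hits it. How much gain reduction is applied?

Overshoot = -7.5 − (-19.5) = 12 dB.
After 12:1 compression the overshoot becomes 12/12 = 1 dB.
GR = overshoot in − overshoot out = 12 − 1 = 11 dB.

11 dB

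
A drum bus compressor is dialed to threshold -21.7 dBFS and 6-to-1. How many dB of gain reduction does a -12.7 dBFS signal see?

Overshoot = -12.7 − (-21.7) = 9 dB.
At 6:1, output sits 9/6 = 1.5 dB above threshold.
So the signal is attenuated by 9 − 1.5 = 7.5 dB.

7.5 dB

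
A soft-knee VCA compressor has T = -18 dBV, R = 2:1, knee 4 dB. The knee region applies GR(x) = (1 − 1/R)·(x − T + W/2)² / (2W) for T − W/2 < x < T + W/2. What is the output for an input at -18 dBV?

x − T + W/2 = -18 − (-18) + 2 = 2.
GR = (1 − 1/2) × 2² / 8 = 0.5 × 4 / 8 = 0.25 dB.
Output = -18 − 0.25 = -18.25 dBV.

-18.25 dBV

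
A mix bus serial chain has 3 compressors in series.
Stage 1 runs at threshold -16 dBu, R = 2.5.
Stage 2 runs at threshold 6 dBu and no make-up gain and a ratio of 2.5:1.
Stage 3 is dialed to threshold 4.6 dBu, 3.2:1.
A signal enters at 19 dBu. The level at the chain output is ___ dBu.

Stage 1: 19 dBu is 35 dB over -16 dBu; at 2.5:1 that becomes 14 dB over, giving -2 dBu.
Stage 2: -2 dBu is at or below the 6 dBu threshold — no compression; output -2 dBu.
Stage 3: below threshold (-2 ≤ 4.6); passes unchanged; output -2 dBu.

-2 dBu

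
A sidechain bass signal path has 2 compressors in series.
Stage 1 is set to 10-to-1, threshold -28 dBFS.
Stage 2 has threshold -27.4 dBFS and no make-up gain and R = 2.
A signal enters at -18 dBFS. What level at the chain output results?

Stage 1: -18 dBFS is 10 dB over -28 dBFS; at 10:1 that becomes 1 dB over, giving -27 dBFS.
Stage 2: 0.4 dB above -27.4 dBFS, reduced 2:1 to 0.2 dB above → -27.2 dBFS.

-27.2 dBFS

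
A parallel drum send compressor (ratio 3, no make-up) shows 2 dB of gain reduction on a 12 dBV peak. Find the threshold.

Input is 3 dB above T (since output overshoot × R = input overshoot: (10 − T)·3 = 12 − T gives T = 9 dBV).
Check: 9 + (12 − 9)/3 = 9 + 1 = 10 dBV. ✓

9 dBV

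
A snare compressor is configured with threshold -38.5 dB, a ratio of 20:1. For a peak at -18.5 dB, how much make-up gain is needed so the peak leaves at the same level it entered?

19 dB

The peak compresses to -38.5 + 20/20 = -37.5 dB.
To reach -18.5 dB requires -18.5 − (-37.5) = 19 dB of make-up.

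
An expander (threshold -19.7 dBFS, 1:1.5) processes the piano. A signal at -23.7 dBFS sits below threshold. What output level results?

-25.7 dBFS

Undershoot = (-19.7) − (-23.7) = 4 dB.
At 1:1.5, that expands to 6 dB under threshold.
Output = -19.7 − 6 = -25.7 dBFS.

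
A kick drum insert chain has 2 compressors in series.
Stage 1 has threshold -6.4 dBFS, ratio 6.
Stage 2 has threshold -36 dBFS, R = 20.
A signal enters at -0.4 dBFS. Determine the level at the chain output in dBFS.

Stage 1: -0.4 dBFS is 6 dB over -6.4 dBFS; at 6:1 that becomes 1 dB over, giving -5.4 dBFS.
Stage 2: -5.4 dBFS is 30.6 dB over -36 dBFS; at 20:1 that becomes 1.53 dB over, giving -34.47 dBFS.

-34.47 dBFS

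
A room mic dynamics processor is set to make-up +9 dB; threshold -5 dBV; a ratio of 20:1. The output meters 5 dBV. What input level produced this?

15 dBV

Remove make-up: 5 − 9 = -4 dBV.
That's 1 dB above the -5 dBV threshold.
Before 20:1 compression the overshoot was 1 × 20 = 20 dB, so input = -5 + 20 = 15 dBV.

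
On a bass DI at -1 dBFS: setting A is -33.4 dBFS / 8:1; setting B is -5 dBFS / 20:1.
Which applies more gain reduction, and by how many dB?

A: GR = 32.4 − 32.4/8 = 28.35 dB.
B: GR = 4 − 4/20 = 3.8 dB.
A applies 24.55 dB more gain reduction.

A, by 24.55 dB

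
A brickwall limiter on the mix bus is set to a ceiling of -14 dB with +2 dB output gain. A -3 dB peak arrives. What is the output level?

A brickwall limiter is an ∞:1 compressor: any input above the ceiling is clamped to -14 dB.
Output gain then adds 2 dB: -14 + 2 = -12 dB.

-12 dB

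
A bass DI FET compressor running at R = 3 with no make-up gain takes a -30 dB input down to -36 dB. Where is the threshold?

Input is 9 dB above T (since output overshoot × R = input overshoot: (-36 − T)·3 = -30 − T gives T = -39 dB).
Check: -39 + (-30 − (-39))/3 = -39 + 3 = -36 dB. ✓

-39 dB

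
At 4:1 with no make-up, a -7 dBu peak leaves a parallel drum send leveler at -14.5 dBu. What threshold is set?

-17 dBu

Gain reduction = -7 − (-14.5) = 7.5 dB; output overshoot = GR / (R − 1) = 7.5 / 3 = 2.5 dB.
Threshold = output − output overshoot = -14.5 − 2.5 = -17 dBu.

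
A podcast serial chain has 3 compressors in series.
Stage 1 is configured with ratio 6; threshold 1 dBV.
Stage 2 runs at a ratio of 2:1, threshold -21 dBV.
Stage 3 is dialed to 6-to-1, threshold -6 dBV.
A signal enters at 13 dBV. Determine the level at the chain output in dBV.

-9 dBV

Stage 1: overshoot 12 dB → 12/6 = 2 dB → 3 dBV.
Stage 2: overshoot 24 dB → 24/2 = 12 dB → -9 dBV.
Stage 3: -9 dBV is at or below the -6 dBV threshold — no compression; output -9 dBV.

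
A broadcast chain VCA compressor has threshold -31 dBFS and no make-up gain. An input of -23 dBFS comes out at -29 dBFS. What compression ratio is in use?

4:1

Input overshoot = -23 − (-31) = 8 dB; output overshoot = -29 − (-31) = 2 dB.
Ratio = 8 / 2 = 4.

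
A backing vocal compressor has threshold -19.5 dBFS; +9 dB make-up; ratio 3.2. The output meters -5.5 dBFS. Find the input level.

-3.5 dBFS

Stripping the +9 dB make-up gives -14.5 dBFS at the gain stage.
That's 5 dB above the -19.5 dBFS threshold.
Undo the ratio: input overshoot = 5 × 3.2 = 16 dB, giving input = -3.5 dBFS.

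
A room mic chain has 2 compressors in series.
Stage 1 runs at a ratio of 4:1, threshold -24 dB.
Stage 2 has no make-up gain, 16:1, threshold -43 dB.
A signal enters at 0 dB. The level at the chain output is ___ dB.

Stage 1: overshoot 24 dB → 24/4 = 6 dB → -18 dB.
Stage 2: overshoot 25 dB → 25/16 = 1.5625 dB → -41.4375 dB.

-41.4375 dB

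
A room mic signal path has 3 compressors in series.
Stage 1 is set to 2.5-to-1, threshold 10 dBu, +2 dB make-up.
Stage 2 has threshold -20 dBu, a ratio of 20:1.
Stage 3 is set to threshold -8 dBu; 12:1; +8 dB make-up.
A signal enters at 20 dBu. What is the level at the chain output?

Stage 1: 20 dBu is 10 dB over 10 dBu; at 2.5:1 that becomes 4 dB over, giving 14 dBu; +2 dB make-up → 16 dBu.
Stage 2: overshoot 36 dB → 36/20 = 1.8 dB → -18.2 dBu.
Stage 3: below threshold (-18.2 ≤ -8); passes unchanged; make-up brings it to -10.2 dBu.

-10.2 dBu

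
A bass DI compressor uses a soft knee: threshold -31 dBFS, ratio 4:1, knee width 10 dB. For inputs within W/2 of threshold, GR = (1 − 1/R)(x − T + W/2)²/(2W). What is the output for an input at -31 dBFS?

-31.9375 dBFS

x − T + W/2 = -31 − (-31) + 5 = 5.
GR = (1 − 1/4) × 5² / 20 = 0.75 × 25 / 20 = 0.9375 dB.
Output = -31 − 0.9375 = -31.9375 dBFS.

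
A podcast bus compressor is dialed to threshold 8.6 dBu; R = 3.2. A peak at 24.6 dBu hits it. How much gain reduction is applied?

The signal is 16 dB above threshold.
At 3.2:1, output sits 16/3.2 = 5 dB above threshold.
GR = overshoot in − overshoot out = 16 − 5 = 11 dB.

11 dB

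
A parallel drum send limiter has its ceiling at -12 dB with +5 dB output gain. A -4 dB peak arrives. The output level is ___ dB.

At ∞:1, everything above -12 dB is held at the ceiling.
Output gain then adds 5 dB: -12 + 5 = -7 dB.

-7 dB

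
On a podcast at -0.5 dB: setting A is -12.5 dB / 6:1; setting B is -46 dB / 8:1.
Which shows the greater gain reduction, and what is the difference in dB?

B, by 29.8125 dB

A: GR = 12 − 12/6 = 10 dB.
B: GR = 45.5 − 45.5/8 = 39.8125 dB.
B applies 29.8125 dB more gain reduction.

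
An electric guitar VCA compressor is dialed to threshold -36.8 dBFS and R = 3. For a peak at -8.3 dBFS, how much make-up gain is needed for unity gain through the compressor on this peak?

Without make-up, output = threshold + overshoot/3 = -36.8 + 9.5 = -27.3 dBFS.
Gap to target: 19 dB.

19 dB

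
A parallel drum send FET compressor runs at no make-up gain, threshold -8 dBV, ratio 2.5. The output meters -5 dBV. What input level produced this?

-0.5 dBV

Post-compression overshoot = -5 − (-8) = 3 dB.
Undo the ratio: input overshoot = 3 × 2.5 = 7.5 dB, giving input = -0.5 dBV.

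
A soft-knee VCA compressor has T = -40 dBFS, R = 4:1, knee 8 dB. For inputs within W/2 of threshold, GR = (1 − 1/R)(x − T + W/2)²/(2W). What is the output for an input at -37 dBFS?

x − T + W/2 = -37 − (-40) + 4 = 7.
GR = (1 − 1/4) × 7² / 16 = 0.75 × 49 / 16 = 2.296875 dB.
Output = -37 − 2.296875 = -39.296875 dBFS.

-39.296875 dBFS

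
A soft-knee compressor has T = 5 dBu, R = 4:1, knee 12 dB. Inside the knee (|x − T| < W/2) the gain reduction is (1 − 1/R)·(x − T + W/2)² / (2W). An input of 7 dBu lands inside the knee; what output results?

x − T + W/2 = 7 − 5 + 6 = 8.
GR = (1 − 1/4) × 8² / 24 = 0.75 × 64 / 24 = 2 dB.
Output = 7 − 2 = 5 dBu.

5 dBu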